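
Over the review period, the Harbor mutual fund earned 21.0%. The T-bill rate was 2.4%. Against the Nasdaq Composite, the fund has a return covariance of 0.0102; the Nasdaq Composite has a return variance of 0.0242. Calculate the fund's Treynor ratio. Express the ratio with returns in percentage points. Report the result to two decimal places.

44.13

β = Cov / Var = 0.0102 / 0.0242 = 0.4215
Treynor = (Rp − Rf) / β = (21.0% − 2.4%) / 0.4215 = 18.60 / 0.4215 = 44.1281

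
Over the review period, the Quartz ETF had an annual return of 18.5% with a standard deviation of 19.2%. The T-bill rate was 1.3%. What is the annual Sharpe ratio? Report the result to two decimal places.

Sharpe = (Rp − Rf) / σp = (18.5% − 1.3%) / 19.2% = 17.20% / 19.2% = 0.8958

0.90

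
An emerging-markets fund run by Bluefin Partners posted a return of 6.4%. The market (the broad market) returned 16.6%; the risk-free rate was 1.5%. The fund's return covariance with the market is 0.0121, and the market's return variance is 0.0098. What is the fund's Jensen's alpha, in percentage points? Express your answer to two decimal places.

-13.74

β = Cov / Var = 0.0121 / 0.0098 = 1.2347
E[R] = Rf + β(Rm − Rf) = 1.5% + 1.2347 × (16.6% − 1.5%) = 20.1440%
α = Rp − E[R] = 6.4% − 20.1440% = -13.7440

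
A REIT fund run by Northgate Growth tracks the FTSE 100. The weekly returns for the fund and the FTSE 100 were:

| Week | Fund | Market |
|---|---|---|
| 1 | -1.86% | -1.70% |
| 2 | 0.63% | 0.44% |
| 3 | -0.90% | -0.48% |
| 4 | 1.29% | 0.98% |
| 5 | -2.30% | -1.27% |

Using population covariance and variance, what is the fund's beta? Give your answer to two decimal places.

r̄p = -0.6280%,  r̄m = -0.4060%
Cov = Σ(rp − r̄p)(rm − r̄m) / 5 = 1.3563
Var(rm) = Σ(rm − r̄m)² / 5 = 1.0126
β = Cov / Var = 1.3563 / 1.0126 = 1.3394

1.34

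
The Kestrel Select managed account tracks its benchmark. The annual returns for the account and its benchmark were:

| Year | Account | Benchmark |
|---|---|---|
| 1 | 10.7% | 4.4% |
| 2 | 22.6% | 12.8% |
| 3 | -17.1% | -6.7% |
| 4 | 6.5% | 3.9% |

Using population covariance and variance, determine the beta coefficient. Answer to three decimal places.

2.061

r̄p = 5.6750%,  r̄m = 3.6000%
Cov = Σ(rp − r̄p)(rm − r̄m) / 4 = 98.6400
Var(rm) = Σ(rm − r̄m)² / 4 = 47.8650
β = Cov / Var = 98.6400 / 47.8650 = 2.0608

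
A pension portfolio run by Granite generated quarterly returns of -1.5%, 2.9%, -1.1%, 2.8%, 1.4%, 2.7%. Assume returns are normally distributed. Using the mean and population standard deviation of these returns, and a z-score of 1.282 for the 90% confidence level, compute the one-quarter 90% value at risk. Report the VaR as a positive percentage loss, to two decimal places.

r̄ = (-1.5 + 2.9 − 1.1 + 2.8 + 1.4 + 2.7) / 6 = 1.2000%
Σ(r − r̄)² = (-1.5 − 1.2000)² + (2.9 − 1.2000)² + … = 20.3200
σ = √[20.3200 / 6] = 1.8403%
VaR = −(r̄ − z·σ) = −(1.2000 − 1.282 × 1.8403) = −(-1.1593) = 1.1593%

1.16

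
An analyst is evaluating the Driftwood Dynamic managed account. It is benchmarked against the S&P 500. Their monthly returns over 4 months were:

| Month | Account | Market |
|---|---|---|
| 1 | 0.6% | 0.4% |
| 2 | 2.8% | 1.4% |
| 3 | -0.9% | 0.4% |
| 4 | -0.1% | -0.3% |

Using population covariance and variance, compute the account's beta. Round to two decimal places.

1.83

r̄p = 0.6000%,  r̄m = 0.4750%
Cov = Σ(rp − r̄p)(rm − r̄m) / 4 = 0.6725
Var(rm) = Σ(rm − r̄m)² / 4 = 0.3669
β = Cov / Var = 0.6725 / 0.3669 = 1.8329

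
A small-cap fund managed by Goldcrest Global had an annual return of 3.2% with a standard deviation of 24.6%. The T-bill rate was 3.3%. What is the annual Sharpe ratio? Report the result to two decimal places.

0.00

Sharpe = (Rp − Rf) / σp = (3.2% − 3.3%) / 24.6% = -0.10% / 24.6% = -0.0041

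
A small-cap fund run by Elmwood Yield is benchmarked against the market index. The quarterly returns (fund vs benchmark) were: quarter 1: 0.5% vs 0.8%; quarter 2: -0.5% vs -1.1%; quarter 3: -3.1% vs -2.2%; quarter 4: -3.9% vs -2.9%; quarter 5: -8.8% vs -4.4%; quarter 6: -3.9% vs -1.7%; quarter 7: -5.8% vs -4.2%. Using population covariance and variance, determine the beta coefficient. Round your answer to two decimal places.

1.60

r̄p = -3.6429%,  r̄m = -2.2429%
Cov = Σ(rp − r̄p)(rm − r̄m) / 7 = 4.5139
Var(rm) = Σ(rm − r̄m)² / 7 = 2.8253
β = Cov / Var = 4.5139 / 2.8253 = 1.5977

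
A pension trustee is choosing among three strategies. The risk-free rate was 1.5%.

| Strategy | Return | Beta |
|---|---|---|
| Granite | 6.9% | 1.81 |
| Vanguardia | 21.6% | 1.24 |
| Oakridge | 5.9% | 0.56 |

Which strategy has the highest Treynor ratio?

Granite: Treynor = (6.9% − 1.5%) / 1.81 = 2.983
Vanguardia: Treynor = (21.6% − 1.5%) / 1.24 = 16.210
Oakridge: Treynor = (5.9% − 1.5%) / 0.56 = 7.857
Highest: Vanguardia (16.210).

Vanguardia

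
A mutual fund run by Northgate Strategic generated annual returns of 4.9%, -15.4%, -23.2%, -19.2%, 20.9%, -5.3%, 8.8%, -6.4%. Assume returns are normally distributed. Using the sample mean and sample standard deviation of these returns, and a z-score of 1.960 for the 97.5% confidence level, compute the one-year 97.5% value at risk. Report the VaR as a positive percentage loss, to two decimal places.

33.99

Mean return μ = -34.90 / 8 = -4.3625%
Σ(r − μ)² = 1599.0988; sample σ = √(1599.0988/7) = 15.1143%
VaR = −(μ − z·σ) = −(-4.3625 − 1.960 × 15.1143) = −(-33.9865) = 33.9865%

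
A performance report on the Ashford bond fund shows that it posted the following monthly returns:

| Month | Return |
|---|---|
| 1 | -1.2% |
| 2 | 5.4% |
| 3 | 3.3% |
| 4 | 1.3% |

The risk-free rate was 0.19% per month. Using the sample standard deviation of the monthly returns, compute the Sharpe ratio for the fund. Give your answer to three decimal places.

μ = (-1.2 + 5.4 + 3.3 + 1.3) / 4 = 8.80 / 4 = 2.2000%
Σ(r − μ)² = (-1.2 − 2.2000)² + (5.4 − 2.2000)² + … = 23.8200
σ = √[23.8200 / 3] = 2.8178%
Sharpe = (μ − rf) / σ = (2.2000 − 0.19) / 2.8178 = 2.0100 / 2.8178 = 0.7133

0.713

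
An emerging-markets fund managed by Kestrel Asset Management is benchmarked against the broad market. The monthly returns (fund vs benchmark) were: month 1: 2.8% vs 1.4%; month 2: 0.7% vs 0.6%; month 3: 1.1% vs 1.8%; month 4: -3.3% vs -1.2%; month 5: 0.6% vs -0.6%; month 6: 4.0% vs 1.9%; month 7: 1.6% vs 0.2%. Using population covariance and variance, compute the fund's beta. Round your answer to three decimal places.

1.562

r̄p = 1.0714%,  r̄m = 0.5857%
Cov = Σ(rp − r̄p)(rm − r̄m) / 7 = 1.9210
Var(rm) = Σ(rm − r̄m)² / 7 = 1.2298
β = Cov / Var = 1.9210 / 1.2298 = 1.5620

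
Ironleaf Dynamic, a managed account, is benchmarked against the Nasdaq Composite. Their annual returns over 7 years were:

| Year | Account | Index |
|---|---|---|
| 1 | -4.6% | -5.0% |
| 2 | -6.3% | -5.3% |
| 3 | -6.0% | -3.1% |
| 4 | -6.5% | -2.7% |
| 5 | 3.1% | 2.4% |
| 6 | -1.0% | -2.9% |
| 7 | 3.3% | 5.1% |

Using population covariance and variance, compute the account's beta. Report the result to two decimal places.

0.99

r̄p = -2.5714%,  r̄m = -1.6429%
Cov = Σ(rp − r̄p)(rm − r̄m) / 7 = 12.8769
Var(rm) = Σ(rm − r̄m)² / 7 = 13.0396
β = Cov / Var = 12.8769 / 13.0396 = 0.9875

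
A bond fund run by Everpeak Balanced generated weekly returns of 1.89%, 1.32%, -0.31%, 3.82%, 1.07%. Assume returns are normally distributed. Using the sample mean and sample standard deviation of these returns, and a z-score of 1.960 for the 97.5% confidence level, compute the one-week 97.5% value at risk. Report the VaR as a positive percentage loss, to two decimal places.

1.38

μ = (1.89 + 1.32 − 0.31 + 3.82 + 1.07) / 5 = 7.790 / 5 = 1.5580%
Sample std dev = √[9.0111 / 4] = 1.5009%
VaR = −(μ − z·σ) = −(1.5580 − 1.960 × 1.5009) = −(-1.3838) = 1.3838%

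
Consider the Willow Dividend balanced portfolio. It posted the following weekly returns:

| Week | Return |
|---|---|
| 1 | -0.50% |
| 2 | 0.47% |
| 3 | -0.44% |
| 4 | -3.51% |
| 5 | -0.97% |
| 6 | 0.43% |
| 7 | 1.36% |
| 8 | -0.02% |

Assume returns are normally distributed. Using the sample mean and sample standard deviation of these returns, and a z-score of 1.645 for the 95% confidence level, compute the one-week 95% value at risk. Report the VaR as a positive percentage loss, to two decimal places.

2.78

μ = (-0.5 + 0.47 − 0.44 − 3.51 − 0.97 + 0.43 + 1.36 − 0.02) / 8 = -3.180 / 8 = -0.3975%
Σ(r − μ)² = (-0.5 − (-0.3975))² + (0.47 − (-0.3975))² + (-0.44 − (-0.3975))² + … = 14.6964
sample σ = √(14.6964 / 7) = √2.0995 = 1.4490%
VaR = −(μ − z·σ) = −(-0.3975 − 1.645 × 1.4490) = −(-2.7811) = 2.7811%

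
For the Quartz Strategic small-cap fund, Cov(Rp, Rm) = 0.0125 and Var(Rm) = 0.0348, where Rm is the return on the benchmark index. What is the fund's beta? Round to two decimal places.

β = Cov(Rp, Rm) / Var(Rm) = 0.0125 / 0.0348 = 0.3592

0.36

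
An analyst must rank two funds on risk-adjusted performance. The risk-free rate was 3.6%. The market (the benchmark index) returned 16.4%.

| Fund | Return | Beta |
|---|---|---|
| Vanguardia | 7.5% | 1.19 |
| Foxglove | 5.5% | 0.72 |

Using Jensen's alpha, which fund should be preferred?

Vanguardia: α = 7.5% − [3.6% + 1.19 × (16.4% − 3.6%)] = -11.332
Foxglove: α = 5.5% − [3.6% + 0.72 × (16.4% − 3.6%)] = -7.316
Highest: Foxglove (-7.316).

Foxglove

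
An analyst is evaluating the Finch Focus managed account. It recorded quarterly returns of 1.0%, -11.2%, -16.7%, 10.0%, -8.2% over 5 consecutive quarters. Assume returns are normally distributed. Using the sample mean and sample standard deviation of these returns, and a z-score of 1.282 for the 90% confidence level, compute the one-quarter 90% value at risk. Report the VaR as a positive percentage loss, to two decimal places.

Mean return r̄ = -25.10 / 5 = -5.0200%
Sample std dev = √[446.5680 / 4] = 10.5661%
VaR = −(r̄ − z·σ) = −(-5.0200 − 1.282 × 10.5661) = −(-18.5657) = 18.5657%

18.57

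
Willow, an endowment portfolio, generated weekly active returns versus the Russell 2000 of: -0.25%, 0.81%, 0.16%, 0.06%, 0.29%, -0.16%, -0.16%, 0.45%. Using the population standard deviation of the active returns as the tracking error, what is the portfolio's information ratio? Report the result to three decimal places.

Mean return r̄ = 1.200 / 8 = 0.1500%
Σ(r − r̄)² = (-0.25 − 0.1500)² + (0.81 − 0.1500)² + (0.16 − 0.1500)² + … = 0.9056
σ = √[0.9056 / 8] = 0.3365%
IR = r̄ / tracking error = 0.1500 / 0.3365 = 0.4458

0.446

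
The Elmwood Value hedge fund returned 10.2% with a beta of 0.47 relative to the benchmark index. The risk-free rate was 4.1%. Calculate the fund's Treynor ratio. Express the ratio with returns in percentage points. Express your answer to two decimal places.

12.98

Treynor = (Rp − Rf) / β = (10.2% − 4.1%) / 0.47 = 6.10 / 0.47 = 12.9787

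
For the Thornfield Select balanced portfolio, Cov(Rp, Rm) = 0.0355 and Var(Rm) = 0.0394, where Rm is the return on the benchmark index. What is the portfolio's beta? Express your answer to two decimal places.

0.90

β = Cov(Rp, Rm) / Var(Rm) = 0.0355 / 0.0394 = 0.9010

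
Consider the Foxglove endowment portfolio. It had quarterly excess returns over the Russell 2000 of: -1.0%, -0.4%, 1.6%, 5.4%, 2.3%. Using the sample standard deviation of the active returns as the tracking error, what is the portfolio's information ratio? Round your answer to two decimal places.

r̄ = (-1 − 0.4 + 1.6 + 5.4 + 2.3) / 5 = 1.5800%
Sample std dev = √[25.6880 / 4] = 2.5342%
IR = r̄ / tracking error = 1.5800 / 2.5342 = 0.6235

0.62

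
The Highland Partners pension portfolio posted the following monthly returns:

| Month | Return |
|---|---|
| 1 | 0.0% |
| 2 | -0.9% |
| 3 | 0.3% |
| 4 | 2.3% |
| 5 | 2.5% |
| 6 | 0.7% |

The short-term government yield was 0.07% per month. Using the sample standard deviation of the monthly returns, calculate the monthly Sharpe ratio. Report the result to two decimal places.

Mean return μ = 4.90 / 6 = 0.8167%
Σ(r − μ)² = 8.9283; sample σ = √(8.9283/5) = 1.3363%
Sharpe = (μ − rf) / σ = (0.8167 − 0.07) / 1.3363 = 0.7467 / 1.3363 = 0.5588

0.56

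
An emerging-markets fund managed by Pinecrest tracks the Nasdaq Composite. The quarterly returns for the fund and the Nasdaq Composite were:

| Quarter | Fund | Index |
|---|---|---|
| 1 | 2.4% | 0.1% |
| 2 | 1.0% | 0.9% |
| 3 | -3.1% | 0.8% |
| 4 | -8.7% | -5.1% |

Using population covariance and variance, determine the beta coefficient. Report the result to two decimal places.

r̄p = -2.1000%,  r̄m = -0.8250%
Cov = Σ(rp − r̄p)(rm − r̄m) / 4 = 9.0250
Var(rm) = Σ(rm − r̄m)² / 4 = 6.1869
β = Cov / Var = 9.0250 / 6.1869 = 1.4587

1.46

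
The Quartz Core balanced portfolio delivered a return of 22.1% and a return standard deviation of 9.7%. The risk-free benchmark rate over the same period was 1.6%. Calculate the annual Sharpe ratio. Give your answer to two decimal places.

2.11

Sharpe = (Rp − Rf) / σp = (22.1% − 1.6%) / 9.7% = 20.50% / 9.7% = 2.1134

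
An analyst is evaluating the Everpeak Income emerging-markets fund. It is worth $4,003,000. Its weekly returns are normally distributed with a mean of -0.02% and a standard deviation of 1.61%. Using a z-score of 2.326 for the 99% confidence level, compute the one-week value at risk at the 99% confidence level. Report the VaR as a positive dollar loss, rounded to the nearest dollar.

Return at the 99% tail: μ − z·σ = -0.02% − 2.326 × 1.61% = -0.02 − 3.74486 = -3.76486%
VaR = −(-3.76486%) × $4,003,000 = 3.76486% × $4,003,000 = $150,707

$150,707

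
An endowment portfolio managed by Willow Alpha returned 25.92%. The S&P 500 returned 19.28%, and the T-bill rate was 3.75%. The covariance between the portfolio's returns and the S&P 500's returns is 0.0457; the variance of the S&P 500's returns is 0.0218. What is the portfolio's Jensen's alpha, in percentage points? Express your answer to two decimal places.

β = Cov / Var = 0.0457 / 0.0218 = 2.0963
E[R] = Rf + β(Rm − Rf) = 3.75% + 2.0963 × (19.28% − 3.75%) = 36.3055%
α = Rp − E[R] = 25.92% − 36.3055% = -10.3855

-10.39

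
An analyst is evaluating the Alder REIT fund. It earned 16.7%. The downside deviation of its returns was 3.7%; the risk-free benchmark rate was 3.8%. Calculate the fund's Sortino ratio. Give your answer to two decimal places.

Sortino = (Rp − Rf) / σd = (16.7% − 3.8%) / 3.7% = 12.90% / 3.7% = 3.4865

3.49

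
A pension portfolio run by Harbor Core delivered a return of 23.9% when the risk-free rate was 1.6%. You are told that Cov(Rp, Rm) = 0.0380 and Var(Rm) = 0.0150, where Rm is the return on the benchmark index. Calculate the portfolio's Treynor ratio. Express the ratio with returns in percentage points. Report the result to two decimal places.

β = Cov / Var = 0.0380 / 0.0150 = 2.5333
Treynor = (Rp − Rf) / β = (23.9% − 1.6%) / 2.5333 = 22.30 / 2.5333 = 8.8027

8.80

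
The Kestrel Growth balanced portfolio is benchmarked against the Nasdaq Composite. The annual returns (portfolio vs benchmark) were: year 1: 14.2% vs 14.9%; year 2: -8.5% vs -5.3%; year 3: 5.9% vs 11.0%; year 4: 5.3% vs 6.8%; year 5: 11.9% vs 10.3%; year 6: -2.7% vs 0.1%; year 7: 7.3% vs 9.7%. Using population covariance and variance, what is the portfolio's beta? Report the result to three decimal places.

1.098

r̄p = 4.7714%,  r̄m = 6.7857%
Cov = Σ(rp − r̄p)(rm − r̄m) / 7 = 46.2910
Var(rm) = Σ(rm − r̄m)² / 7 = 42.1727
β = Cov / Var = 46.2910 / 42.1727 = 1.0977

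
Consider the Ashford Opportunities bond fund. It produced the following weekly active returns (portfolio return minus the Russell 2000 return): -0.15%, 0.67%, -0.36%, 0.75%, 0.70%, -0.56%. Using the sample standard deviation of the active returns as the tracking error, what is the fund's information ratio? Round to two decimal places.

0.29

Mean return μ = 1.050 / 6 = 0.1750%
Sample std dev = √[1.7834 / 5] = 0.5972%
IR = μ / tracking error = 0.1750 / 0.5972 = 0.2930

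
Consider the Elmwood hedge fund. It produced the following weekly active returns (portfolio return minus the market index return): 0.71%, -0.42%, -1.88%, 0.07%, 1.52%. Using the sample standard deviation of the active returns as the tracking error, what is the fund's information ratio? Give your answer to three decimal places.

Mean return r̄ = 0.000 / 5 = 0.0000%
Σ(r − r̄)² = 6.5302; sample σ = √(6.5302/4) = 1.2777%
IR = r̄ / tracking error = 0.0000 / 1.2777 = 0.0000

0.000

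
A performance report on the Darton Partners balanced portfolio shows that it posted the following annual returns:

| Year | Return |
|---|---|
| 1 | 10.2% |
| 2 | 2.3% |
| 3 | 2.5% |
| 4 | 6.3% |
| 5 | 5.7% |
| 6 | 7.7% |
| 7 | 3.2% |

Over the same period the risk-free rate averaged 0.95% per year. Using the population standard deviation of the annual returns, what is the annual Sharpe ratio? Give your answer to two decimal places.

r̄ = (10.2 + 2.3 + 2.5 + 6.3 + 5.7 + 7.7 + 3.2) / 7 = 37.90 / 7 = 5.4143%
Population σ = √[Σ(r − r̄)² / 7] = √[52.0886 / 7] = √7.4412 = 2.7279%
Sharpe = (r̄ − rf) / σ = (5.4143 − 0.95) / 2.7279 = 4.4643 / 2.7279 = 1.6365

1.64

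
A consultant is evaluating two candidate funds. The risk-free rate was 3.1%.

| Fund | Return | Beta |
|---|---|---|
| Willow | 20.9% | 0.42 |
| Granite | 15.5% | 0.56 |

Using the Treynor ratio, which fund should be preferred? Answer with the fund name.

Willow: Treynor = (20.9% − 3.1%) / 0.42 = 42.381
Granite: Treynor = (15.5% − 3.1%) / 0.56 = 22.143
Highest: Willow (42.381).

Willow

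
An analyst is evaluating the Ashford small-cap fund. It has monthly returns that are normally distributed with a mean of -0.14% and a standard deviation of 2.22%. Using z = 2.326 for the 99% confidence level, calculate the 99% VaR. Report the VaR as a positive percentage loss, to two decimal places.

VaR (as % loss) = −(μ − z·σ) = −(-0.14% − 2.326 × 2.22%) = −(-5.30372%) = 5.30372%

5.30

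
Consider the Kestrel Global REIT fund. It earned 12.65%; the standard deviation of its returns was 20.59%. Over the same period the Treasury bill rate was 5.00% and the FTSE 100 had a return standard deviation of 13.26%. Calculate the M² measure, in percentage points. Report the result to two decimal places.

9.93

Sharpe = (Rp − Rf) / σp = (12.65% − 5.00%) / 20.59% = 0.3715
M² = Rf + Sharpe × σm = 5.00% + 0.3715 × 13.26% = 9.9261%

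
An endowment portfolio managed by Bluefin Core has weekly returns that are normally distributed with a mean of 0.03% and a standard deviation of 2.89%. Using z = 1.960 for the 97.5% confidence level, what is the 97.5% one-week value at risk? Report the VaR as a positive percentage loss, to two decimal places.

5.63

VaR (as % loss) = −(μ − z·σ) = −(0.03% − 1.960 × 2.89%) = −(-5.6344%) = 5.6344%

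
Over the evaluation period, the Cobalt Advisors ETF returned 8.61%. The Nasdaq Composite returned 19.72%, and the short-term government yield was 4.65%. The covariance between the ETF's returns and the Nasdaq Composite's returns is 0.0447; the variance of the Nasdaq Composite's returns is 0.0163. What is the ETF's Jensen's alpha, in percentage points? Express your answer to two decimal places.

β = Cov / Var = 0.0447 / 0.0163 = 2.7423
E[R] = Rf + β(Rm − Rf) = 4.65% + 2.7423 × (19.72% − 4.65%) = 45.9765%
α = Rp − E[R] = 8.61% − 45.9765% = -37.3665

-37.37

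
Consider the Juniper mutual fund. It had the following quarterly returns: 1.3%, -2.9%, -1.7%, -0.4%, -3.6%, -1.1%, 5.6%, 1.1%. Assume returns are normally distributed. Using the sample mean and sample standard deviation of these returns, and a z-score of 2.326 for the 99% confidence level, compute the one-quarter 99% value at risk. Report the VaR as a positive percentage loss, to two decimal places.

μ = (1.3 − 2.9 − 1.7 − 0.4 − 3.6 − 1.1 + 5.6 + 1.1) / 8 = -1.70 / 8 = -0.2125%
Σ(r − μ)² = 59.5288; sample σ = √(59.5288/7) = 2.9162%
VaR = −(μ − z·σ) = −(-0.2125 − 2.326 × 2.9162) = −(-6.9956) = 6.9956%

7.00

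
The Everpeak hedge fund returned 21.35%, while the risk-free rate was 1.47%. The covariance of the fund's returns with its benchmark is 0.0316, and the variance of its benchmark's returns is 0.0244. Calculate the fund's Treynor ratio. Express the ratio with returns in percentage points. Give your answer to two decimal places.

15.35

β = Cov / Var = 0.0316 / 0.0244 = 1.2951
Treynor = (Rp − Rf) / β = (21.35% − 1.47%) / 1.2951 = 19.88 / 1.2951 = 15.3502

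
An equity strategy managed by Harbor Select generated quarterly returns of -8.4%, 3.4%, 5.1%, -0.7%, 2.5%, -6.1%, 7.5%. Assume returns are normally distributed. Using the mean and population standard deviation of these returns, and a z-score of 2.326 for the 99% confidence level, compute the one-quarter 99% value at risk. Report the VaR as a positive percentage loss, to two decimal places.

r̄ = (-8.4 + 3.4 + 5.1 − 0.7 + 2.5 − 6.1 + 7.5) / 7 = 3.30 / 7 = 0.4714%
Σ(r − r̄)² = 206.7743; population σ = √(206.7743/7) = 5.4350%
VaR = −(r̄ − z·σ) = −(0.4714 − 2.326 × 5.4350) = −(-12.1704) = 12.1704%

12.17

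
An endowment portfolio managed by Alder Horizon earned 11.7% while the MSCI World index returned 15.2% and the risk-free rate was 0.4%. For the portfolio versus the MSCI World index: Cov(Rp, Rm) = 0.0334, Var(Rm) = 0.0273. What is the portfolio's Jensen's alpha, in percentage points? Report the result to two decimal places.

-6.81

β = Cov / Var = 0.0334 / 0.0273 = 1.2234
E[R] = Rf + β(Rm − Rf) = 0.4% + 1.2234 × (15.2% − 0.4%) = 18.5063%
α = Rp − E[R] = 11.7% − 18.5063% = -6.8063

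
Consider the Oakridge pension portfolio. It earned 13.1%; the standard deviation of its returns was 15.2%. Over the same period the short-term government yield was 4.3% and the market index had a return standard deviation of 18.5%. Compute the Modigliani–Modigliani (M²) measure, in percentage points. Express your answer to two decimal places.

15.01

Sharpe = (Rp − Rf) / σp = (13.1% − 4.3%) / 15.2% = 0.5789
M² = Rf + Sharpe × σm = 4.3% + 0.5789 × 18.5% = 15.0097%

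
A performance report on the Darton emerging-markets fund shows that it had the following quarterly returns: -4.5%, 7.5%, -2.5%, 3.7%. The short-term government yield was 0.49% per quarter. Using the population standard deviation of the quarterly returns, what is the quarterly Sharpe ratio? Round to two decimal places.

0.12

r̄ = (-4.5 + 7.5 − 2.5 + 3.7) / 4 = 4.20 / 4 = 1.0500%
Σ(r − r̄)² = 92.0300; population σ = √(92.0300/4) = 4.7966%
Sharpe = (r̄ − rf) / σ = (1.0500 − 0.49) / 4.7966 = 0.5600 / 4.7966 = 0.1167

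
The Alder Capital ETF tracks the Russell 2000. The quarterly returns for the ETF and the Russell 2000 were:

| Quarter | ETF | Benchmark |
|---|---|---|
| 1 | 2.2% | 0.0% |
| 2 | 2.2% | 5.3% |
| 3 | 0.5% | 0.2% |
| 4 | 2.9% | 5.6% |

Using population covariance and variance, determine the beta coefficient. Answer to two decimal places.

r̄p = 1.9500%,  r̄m = 2.7750%
Cov = Σ(rp − r̄p)(rm − r̄m) / 4 = 1.5888
Var(rm) = Σ(rm − r̄m)² / 4 = 7.1719
β = Cov / Var = 1.5888 / 7.1719 = 0.2215

0.22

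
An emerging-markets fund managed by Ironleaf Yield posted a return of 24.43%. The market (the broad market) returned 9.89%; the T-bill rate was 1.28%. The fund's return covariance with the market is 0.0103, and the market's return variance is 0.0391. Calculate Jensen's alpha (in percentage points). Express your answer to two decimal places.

20.88

β = Cov / Var = 0.0103 / 0.0391 = 0.2634
E[R] = Rf + β(Rm − Rf) = 1.28% + 0.2634 × (9.89% − 1.28%) = 3.5479%
α = Rp − E[R] = 24.43% − 3.5479% = 20.8821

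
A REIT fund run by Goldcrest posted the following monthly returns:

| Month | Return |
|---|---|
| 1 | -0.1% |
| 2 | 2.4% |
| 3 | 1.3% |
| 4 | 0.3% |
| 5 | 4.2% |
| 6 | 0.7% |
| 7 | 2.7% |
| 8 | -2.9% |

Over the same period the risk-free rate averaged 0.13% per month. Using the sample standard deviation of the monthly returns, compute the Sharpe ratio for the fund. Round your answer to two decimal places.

r̄ = (-0.1 + 2.4 + 1.3 + 0.3 + 4.2 + 0.7 + 2.7 − 2.9) / 8 = 8.60 / 8 = 1.0750%
Σ(r − r̄)² = 32.1350; sample σ = √(32.1350/7) = 2.1426%
Sharpe = (r̄ − rf) / σ = (1.0750 − 0.13) / 2.1426 = 0.9450 / 2.1426 = 0.4411

0.44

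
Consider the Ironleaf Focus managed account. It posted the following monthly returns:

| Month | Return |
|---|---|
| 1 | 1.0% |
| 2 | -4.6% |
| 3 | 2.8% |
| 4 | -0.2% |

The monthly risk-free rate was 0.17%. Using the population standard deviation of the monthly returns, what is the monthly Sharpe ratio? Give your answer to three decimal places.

μ = (1 − 4.6 + 2.8 − 0.2) / 4 = -0.2500%
Σ(r − μ)² = (1 − (-0.2500))² + (-4.6 − (-0.2500))² + … = 29.7900
σ = √[29.7900 / 4] = 2.7290%
Sharpe = (μ − rf) / σ = (-0.2500 − 0.17) / 2.7290 = -0.4200 / 2.7290 = -0.1539

-0.154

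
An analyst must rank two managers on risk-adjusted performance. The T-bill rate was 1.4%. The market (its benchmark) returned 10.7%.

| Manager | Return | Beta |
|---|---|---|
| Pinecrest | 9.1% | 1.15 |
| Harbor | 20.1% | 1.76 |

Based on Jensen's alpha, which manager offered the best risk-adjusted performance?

Pinecrest: α = 9.1% − [1.4% + 1.15 × (10.7% − 1.4%)] = -2.995
Harbor: α = 20.1% − [1.4% + 1.76 × (10.7% − 1.4%)] = 2.332
Highest: Harbor (2.332).

Harbor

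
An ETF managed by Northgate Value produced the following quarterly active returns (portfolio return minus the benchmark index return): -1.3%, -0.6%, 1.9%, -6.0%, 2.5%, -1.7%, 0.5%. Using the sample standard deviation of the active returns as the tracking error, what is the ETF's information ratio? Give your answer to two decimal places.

-0.24

r̄ = (-1.3 − 0.6 + 1.9 − 6 + 2.5 − 1.7 + 0.5) / 7 = -0.6714%
Σ(r − r̄)² = (-1.3 − (-0.6714))² + (-0.6 − (-0.6714))² + (1.9 − (-0.6714))² + … = 47.8943
sample σ = √(47.8943 / 6) = √7.9824 = 2.8253%
IR = r̄ / tracking error = -0.6714 / 2.8253 = -0.2376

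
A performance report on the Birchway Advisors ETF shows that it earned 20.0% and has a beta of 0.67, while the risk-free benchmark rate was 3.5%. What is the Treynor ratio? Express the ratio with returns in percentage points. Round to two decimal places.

24.63

Treynor = (Rp − Rf) / β = (20.0% − 3.5%) / 0.67 = 16.50 / 0.67 = 24.6269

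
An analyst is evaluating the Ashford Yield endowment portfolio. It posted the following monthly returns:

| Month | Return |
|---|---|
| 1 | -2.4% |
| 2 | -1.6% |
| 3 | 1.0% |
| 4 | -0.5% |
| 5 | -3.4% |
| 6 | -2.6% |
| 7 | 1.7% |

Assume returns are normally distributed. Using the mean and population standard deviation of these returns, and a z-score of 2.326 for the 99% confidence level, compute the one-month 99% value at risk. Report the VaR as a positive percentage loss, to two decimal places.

5.25

Mean return r̄ = -7.80 / 7 = -1.1143%
Σ(r − r̄)² = (-2.4 − (-1.1143))² + (-1.6 − (-1.1143))² + (1 − (-1.1143))² + … = 22.0886
population σ = √(22.0886 / 7) = √3.1555 = 1.7764%
VaR = −(r̄ − z·σ) = −(-1.1143 − 2.326 × 1.7764) = −(-5.2462) = 5.2462%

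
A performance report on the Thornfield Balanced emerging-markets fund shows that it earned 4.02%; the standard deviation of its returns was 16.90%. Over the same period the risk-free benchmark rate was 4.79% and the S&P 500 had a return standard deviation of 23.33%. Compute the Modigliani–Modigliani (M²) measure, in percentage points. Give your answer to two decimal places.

3.73

Sharpe = (Rp − Rf) / σp = (4.02% − 4.79%) / 16.90% = -0.0456
M² = Rf + Sharpe × σm = 4.79% + -0.0456 × 23.33% = 3.7262%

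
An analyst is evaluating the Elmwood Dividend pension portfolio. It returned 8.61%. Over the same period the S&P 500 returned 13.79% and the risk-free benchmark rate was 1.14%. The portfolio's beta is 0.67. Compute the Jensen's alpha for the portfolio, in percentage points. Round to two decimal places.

-1.01

CAPM expected return = Rf + β(Rm − Rf) = 1.14% + 0.67 × (13.79% − 1.14%) = 1.14 + 0.67 × 12.65 = 9.6155%
Jensen's α = Rp − E[R] = 8.61% − 9.6155% = -1.0055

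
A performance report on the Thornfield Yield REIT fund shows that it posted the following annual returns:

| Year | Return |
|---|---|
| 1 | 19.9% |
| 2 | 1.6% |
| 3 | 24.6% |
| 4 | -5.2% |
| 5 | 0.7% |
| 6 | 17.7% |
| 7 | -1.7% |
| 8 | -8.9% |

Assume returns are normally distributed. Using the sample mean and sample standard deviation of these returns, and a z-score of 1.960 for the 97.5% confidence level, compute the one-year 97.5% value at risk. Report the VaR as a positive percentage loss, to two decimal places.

Mean return r̄ = 48.70 / 8 = 6.0875%
Σ(r − r̄)² = (19.9 − 6.0875)² + (1.6 − 6.0875)² + (24.6 − 6.0875)² + … = 1130.1888
σ = √[1130.1888 / 7] = 12.7065%
VaR = −(r̄ − z·σ) = −(6.0875 − 1.960 × 12.7065) = −(-18.8172) = 18.8172%

18.82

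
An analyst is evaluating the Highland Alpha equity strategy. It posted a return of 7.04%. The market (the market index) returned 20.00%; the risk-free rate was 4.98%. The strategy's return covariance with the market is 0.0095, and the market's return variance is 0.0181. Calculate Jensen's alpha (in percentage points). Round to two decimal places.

β = Cov / Var = 0.0095 / 0.0181 = 0.5249
E[R] = Rf + β(Rm − Rf) = 4.98% + 0.5249 × (20.00% − 4.98%) = 12.8640%
α = Rp − E[R] = 7.04% − 12.8640% = -5.8240

-5.82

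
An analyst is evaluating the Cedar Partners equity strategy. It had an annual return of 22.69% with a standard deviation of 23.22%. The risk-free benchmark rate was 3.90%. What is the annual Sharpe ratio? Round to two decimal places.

Sharpe = (Rp − Rf) / σp = (22.69% − 3.90%) / 23.22% = 18.79% / 23.22% = 0.8092

0.81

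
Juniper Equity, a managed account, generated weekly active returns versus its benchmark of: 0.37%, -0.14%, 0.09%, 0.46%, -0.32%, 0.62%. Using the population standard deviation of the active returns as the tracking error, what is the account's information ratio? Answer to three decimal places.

0.539

Mean return r̄ = 1.080 / 6 = 0.1800%
Σ(r − r̄)² = (0.37 − 0.1800)² + (-0.14 − 0.1800)² + (0.09 − 0.1800)² + … = 0.6686
σ = √[0.6686 / 6] = 0.3338%
IR = r̄ / tracking error = 0.1800 / 0.3338 = 0.5392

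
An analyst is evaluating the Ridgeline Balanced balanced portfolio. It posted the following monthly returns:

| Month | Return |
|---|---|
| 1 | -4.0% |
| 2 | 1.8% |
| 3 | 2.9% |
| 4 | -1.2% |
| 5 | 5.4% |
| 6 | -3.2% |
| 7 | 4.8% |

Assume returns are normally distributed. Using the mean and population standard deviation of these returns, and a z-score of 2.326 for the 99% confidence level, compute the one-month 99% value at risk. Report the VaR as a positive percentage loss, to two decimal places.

7.20

Mean return r̄ = 6.50 / 7 = 0.9286%
Σ(r − r̄)² = 85.4943; population σ = √(85.4943/7) = 3.4948%
VaR = −(r̄ − z·σ) = −(0.9286 − 2.326 × 3.4948) = −(-7.2003) = 7.2003%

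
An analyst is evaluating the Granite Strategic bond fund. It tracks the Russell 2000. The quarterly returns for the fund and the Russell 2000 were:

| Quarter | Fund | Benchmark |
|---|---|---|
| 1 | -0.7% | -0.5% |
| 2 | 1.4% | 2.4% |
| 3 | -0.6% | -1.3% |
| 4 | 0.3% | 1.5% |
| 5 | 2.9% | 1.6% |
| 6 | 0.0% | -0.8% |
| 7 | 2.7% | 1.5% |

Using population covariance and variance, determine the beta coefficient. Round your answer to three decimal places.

r̄p = 0.8571%,  r̄m = 0.6286%
Cov = Σ(rp − r̄p)(rm − r̄m) / 7 = 1.4084
Var(rm) = Σ(rm − r̄m)² / 7 = 1.8049
β = Cov / Var = 1.4084 / 1.8049 = 0.7803

0.780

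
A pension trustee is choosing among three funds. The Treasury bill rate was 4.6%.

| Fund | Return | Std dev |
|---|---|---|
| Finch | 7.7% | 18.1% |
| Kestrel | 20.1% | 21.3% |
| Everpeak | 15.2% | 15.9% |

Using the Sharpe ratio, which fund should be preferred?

Finch: Sharpe ratio = (7.7% − 4.6%) / 18.1% = 0.171
Kestrel: Sharpe ratio = (20.1% − 4.6%) / 21.3% = 0.728
Everpeak: Sharpe ratio = (15.2% − 4.6%) / 15.9% = 0.667
Highest: Kestrel (0.728).

Kestrel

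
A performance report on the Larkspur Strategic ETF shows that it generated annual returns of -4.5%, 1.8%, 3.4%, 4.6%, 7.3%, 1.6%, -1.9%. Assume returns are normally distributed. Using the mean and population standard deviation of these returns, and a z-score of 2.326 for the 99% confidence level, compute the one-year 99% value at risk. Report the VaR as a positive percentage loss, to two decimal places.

Mean return μ = 12.30 / 7 = 1.7571%
Population σ = √[Σ(r − μ)² / 7] = √[94.0571 / 7] = √13.4367 = 3.6656%
VaR = −(μ − z·σ) = −(1.7571 − 2.326 × 3.6656) = −(-6.7691) = 6.7691%

6.77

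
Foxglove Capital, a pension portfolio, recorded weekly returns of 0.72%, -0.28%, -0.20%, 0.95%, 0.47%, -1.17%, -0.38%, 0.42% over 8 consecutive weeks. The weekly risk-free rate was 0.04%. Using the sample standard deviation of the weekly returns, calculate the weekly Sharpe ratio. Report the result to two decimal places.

μ = (0.72 − 0.28 − 0.2 + 0.95 + 0.47 − 1.17 − 0.38 + 0.42) / 8 = 0.0663%
Σ(r − μ)² = (0.72 − 0.0663)² + (-0.28 − 0.0663)² + (-0.2 − 0.0663)² + … = 3.4148
sample σ = √(3.4148 / 7) = √0.4878 = 0.6984%
Sharpe = (μ − rf) / σ = (0.0663 − 0.04) / 0.6984 = 0.0263 / 0.6984 = 0.0377

0.04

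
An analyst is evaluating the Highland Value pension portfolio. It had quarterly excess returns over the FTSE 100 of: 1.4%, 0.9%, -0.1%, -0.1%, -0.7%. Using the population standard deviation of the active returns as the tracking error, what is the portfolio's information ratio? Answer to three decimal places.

0.368

μ = (1.4 + 0.9 − 0.1 − 0.1 − 0.7) / 5 = 1.40 / 5 = 0.2800%
Population std dev = √[2.8880 / 5] = 0.7600%
IR = μ / tracking error = 0.2800 / 0.7600 = 0.3684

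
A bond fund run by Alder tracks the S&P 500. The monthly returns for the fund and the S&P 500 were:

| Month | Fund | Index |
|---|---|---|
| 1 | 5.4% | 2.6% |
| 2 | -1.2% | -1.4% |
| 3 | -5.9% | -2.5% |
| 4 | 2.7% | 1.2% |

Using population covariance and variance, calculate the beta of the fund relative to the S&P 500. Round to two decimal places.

2.06

r̄p = 0.2500%,  r̄m = -0.0250%
Cov = Σ(rp − r̄p)(rm − r̄m) / 4 = 8.4338
Var(rm) = Σ(rm − r̄m)² / 4 = 4.1019
β = Cov / Var = 8.4338 / 4.1019 = 2.0561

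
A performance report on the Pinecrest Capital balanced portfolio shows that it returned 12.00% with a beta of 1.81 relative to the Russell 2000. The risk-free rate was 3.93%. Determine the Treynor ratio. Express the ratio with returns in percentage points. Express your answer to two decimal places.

Treynor = (Rp − Rf) / β = (12.00% − 3.93%) / 1.81 = 8.07 / 1.81 = 4.4586

4.46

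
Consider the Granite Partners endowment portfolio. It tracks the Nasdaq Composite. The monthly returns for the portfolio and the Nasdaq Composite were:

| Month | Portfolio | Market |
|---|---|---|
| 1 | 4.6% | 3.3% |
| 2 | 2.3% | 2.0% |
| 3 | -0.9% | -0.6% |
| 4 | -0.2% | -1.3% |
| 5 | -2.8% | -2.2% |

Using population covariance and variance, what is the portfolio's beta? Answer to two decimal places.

r̄p = 0.6000%,  r̄m = 0.2400%
Cov = Σ(rp − r̄p)(rm − r̄m) / 5 = 5.2040
Var(rm) = Σ(rm − r̄m)² / 5 = 4.2984
β = Cov / Var = 5.2040 / 4.2984 = 1.2107

1.21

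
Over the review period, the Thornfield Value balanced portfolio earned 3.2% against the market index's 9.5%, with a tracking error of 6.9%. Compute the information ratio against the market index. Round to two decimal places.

IR = (Rp − Rb) / TE = (3.2% − 9.5%) / 6.9% = -6.30% / 6.9% = -0.9130

-0.91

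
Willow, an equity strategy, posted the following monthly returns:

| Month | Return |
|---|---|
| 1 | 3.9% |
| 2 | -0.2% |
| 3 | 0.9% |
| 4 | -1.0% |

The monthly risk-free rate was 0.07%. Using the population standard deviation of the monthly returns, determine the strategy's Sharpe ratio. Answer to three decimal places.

Mean return r̄ = 3.60 / 4 = 0.9000%
Σ(r − r̄)² = (3.9 − 0.9000)² + (-0.2 − 0.9000)² + (0.9 − 0.9000)² + … = 13.8200
population σ = √(13.8200 / 4) = √3.4550 = 1.8588%
Sharpe = (r̄ − rf) / σ = (0.9000 − 0.07) / 1.8588 = 0.8300 / 1.8588 = 0.4465

0.447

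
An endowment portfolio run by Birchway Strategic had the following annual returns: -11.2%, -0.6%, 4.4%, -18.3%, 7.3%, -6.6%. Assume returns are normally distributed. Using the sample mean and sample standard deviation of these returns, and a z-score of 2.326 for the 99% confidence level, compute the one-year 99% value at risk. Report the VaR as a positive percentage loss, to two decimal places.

Mean return μ = -25.00 / 6 = -4.1667%
Σ(r − μ)² = (-11.2 − (-4.1667))² + (-0.6 − (-4.1667))² + (4.4 − (-4.1667))² + … = 472.7333
sample σ = √(472.7333 / 5) = √94.5467 = 9.7235%
VaR = −(μ − z·σ) = −(-4.1667 − 2.326 × 9.7235) = −(-26.7836) = 26.7836%

26.78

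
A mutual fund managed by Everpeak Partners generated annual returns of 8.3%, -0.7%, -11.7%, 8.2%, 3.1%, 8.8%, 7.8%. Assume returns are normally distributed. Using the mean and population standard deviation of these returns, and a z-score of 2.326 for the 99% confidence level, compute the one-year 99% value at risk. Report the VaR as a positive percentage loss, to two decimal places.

r̄ = (8.3 − 0.7 − 11.7 + 8.2 + 3.1 + 8.8 + 7.8) / 7 = 3.4000%
Population σ = √[Σ(r − r̄)² / 7] = √[340.4800 / 7] = √48.6400 = 6.9742%
VaR = −(r̄ − z·σ) = −(3.4000 − 2.326 × 6.9742) = −(-12.8220) = 12.8220%

12.82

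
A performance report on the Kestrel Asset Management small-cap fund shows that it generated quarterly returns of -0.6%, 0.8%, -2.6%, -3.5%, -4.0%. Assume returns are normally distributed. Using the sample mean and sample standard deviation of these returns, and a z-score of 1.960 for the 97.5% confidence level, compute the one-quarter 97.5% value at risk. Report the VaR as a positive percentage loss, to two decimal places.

Mean return μ = -9.90 / 5 = -1.9800%
Σ(r − μ)² = 16.4080; sample σ = √(16.4080/4) = 2.0253%
VaR = −(μ − z·σ) = −(-1.9800 − 1.960 × 2.0253) = −(-5.9496) = 5.9496%

5.95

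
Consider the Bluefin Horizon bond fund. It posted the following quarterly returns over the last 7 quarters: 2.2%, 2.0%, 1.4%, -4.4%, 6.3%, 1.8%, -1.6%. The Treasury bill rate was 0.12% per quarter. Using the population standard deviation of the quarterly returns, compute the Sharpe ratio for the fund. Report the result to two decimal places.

0.32

r̄ = (2.2 + 2 + 1.4 − 4.4 + 6.3 + 1.8 − 1.6) / 7 = 7.70 / 7 = 1.1000%
Population σ = √[Σ(r − r̄)² / 7] = √[67.1800 / 7] = √9.5971 = 3.0979%
Sharpe = (r̄ − rf) / σ = (1.1000 − 0.12) / 3.0979 = 0.9800 / 3.0979 = 0.3163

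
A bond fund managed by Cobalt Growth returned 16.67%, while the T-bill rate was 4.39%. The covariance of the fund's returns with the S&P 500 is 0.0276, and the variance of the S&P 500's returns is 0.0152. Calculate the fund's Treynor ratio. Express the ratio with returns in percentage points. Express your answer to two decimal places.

β = Cov / Var = 0.0276 / 0.0152 = 1.8158
Treynor = (Rp − Rf) / β = (16.67% − 4.39%) / 1.8158 = 12.28 / 1.8158 = 6.7629

6.76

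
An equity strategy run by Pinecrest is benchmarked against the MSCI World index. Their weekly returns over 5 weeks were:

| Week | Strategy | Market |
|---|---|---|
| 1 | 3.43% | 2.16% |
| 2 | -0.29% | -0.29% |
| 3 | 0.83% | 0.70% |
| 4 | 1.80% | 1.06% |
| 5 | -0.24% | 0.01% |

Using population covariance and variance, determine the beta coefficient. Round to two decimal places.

1.60

r̄p = 1.1060%,  r̄m = 0.7280%
Cov = Σ(rp − r̄p)(rm − r̄m) / 5 = 1.1907
Var(rm) = Σ(rm − r̄m)² / 5 = 0.7427
β = Cov / Var = 1.1907 / 0.7427 = 1.6032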